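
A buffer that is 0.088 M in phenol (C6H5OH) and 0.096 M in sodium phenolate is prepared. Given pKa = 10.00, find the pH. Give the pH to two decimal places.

pH = 10.04

Using pH = pKa + log([base]/[acid]) with [base]/[acid] = 0.096/0.088:
pH = 10.00 + (+0.038) = 10.04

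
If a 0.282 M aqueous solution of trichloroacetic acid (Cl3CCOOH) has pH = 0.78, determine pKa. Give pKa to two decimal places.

[H+] = 10^(-0.78) = 1.66 × 10^-1 M
At equilibrium [HA] = 0.282 − 1.66 × 10^-1 = 1.16 × 10^-1 M
Ka = [H+][A-]/[HA] = (1.66 × 10^-1)² / 1.16 × 10^-1 = 2.38 × 10^-1
pKa = -log(2.38 × 10^-1) = 0.62

pKa = 0.62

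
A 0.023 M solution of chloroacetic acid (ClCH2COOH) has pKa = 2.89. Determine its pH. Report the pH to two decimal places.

pH = 2.32

ClCH2COOH ⇌ ClCH2COO- + H+
Ka = 10^(−2.89) = 1.29 × 10^-3
From the ICE table, Ka = [H+]²/(0.023 − [H+]) = 1.29 × 10^-3.
[H+] is not negligible relative to C₀; solve [H+]² + 0.00129·[H+] − 2.97e-05 = 0.
[H+] = (−Ka + √(Ka² + 4·Ka·C₀))/2 = 4.84 × 10^-3 M
pH = −log(4.84 × 10^-3) = 2.32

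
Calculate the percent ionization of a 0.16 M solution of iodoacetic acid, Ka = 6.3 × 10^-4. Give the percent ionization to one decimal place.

ICH2COOH ⇌ ICH2COO- + H+; let x = [H+] at equilibrium.
Solve x² + 0.00063x − 0.000101 = 0 → x = 9.73 × 10^-3 M
% ionization = x/C₀ × 100% = 9.73 × 10^-3/0.16 × 100% = 6.1%

6.1%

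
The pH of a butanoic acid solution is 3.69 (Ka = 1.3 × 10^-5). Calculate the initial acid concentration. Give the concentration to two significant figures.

C₀ = 3.4 × 10^-3 M

[H+] = 10^(-3.69) = 2.04 × 10^-4 M = x
Ka = x²/(C₀ − x) ⇒ C₀ = x + x²/Ka
C₀ = 2.04 × 10^-4 + (2.04 × 10^-4)²/(1.3 × 10^-5) = 3.41 × 10^-3 M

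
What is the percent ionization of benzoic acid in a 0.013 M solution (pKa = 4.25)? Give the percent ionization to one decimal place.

6.4%

C6H5COOH ⇌ C6H5COO- + H+; let x = [H+] at equilibrium.
Ka = 10^(−4.25) = 5.62 × 10^-5
Solve x² + 5.62e-05x − 7.31e-07 = 0 → x = 8.27 × 10^-4 M
Fraction ionized = 8.27 × 10^-4 / 0.013 = 0.0636 → 6.4%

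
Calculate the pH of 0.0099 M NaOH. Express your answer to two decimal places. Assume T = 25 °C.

NaOH is a strong base; [OH-] = 0.0099 M.
pOH = -log(0.0099) = 2.00
pH = 14.00 - 2.00 = 12.00

pH = 12.00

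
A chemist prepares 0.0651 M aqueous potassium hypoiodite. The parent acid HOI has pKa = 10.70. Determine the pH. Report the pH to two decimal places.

pH = 11.74

OI- is the conjugate base of the weak acid HOI.
Ka = 10^(−10.70) = 2.00 × 10^-11
Kb = Kw/Ka = 1.0×10^-14 / 2.00 × 10^-11 = 5.00 × 10^-4
From the ICE table, Kb = x²/(0.0651 − x) = 5.00 × 10^-4.
Here C₀/Kb ≈ 130, so the small-x approximation fails. Use the quadratic:
x = (−Kb + √(Kb² + 4·Kb·C₀))/2 = 5.46 × 10^-3 M
pOH = 2.26, so pH = 14.00 − pOH = 11.74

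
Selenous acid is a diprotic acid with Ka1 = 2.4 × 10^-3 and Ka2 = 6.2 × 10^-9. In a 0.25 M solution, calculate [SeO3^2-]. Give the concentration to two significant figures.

First ionization gives [H+] ≈ [HSeO3-] = 2.33 × 10^-2 M.
Second step: Ka2 = [H+][SeO3^2-]/[HSeO3-] ≈ [SeO3^2-] (since [H+] ≈ [HSeO3-]).
So [SeO3^2-] ≈ Ka2.

6.2 × 10^-9 M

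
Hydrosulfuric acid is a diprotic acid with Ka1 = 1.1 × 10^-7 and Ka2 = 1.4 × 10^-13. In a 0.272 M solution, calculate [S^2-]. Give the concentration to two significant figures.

1.4 × 10^-13 M

First ionization gives [H+] ≈ [HS-] = 1.73 × 10^-4 M.
Second step: Ka2 = [H+][S^2-]/[HS-] ≈ [S^2-] (since [H+] ≈ [HS-]).
So [S^2-] ≈ Ka2.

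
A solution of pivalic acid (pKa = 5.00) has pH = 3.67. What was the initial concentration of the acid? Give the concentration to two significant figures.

C₀ = 4.8 × 10^-3 M

[H+] = 10^(-3.67) = 2.14 × 10^-4 M = x
Ka = 10^(−5.00) = 1.00 × 10^-5
Ka = x²/(C₀ − x) ⇒ C₀ = x + x²/Ka
C₀ = 2.14 × 10^-4 + (2.14 × 10^-4)²/(1.00 × 10^-5) = 4.79 × 10^-3 M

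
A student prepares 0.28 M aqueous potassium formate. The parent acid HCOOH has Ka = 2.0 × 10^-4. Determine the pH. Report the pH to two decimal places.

HCOO- is the conjugate base of the weak acid HCOOH.
Kb = Kw/Ka = 1.0×10^-14 / 2.0 × 10^-4 = 5.00 × 10^-11
Let x = [OH-] at equilibrium. Kb = x²/(0.28 − x).
Assume x ≪ 0.28: x ≈ √(5.00 × 10^-11 × 0.28) = 3.74 × 10^-6 M
Check: 0.0013% ionized — well under 5%, approximation valid.
pOH = −log(3.74 × 10^-6) = 5.43; pH = 14.00 − 5.43 = 8.57

pH = 8.57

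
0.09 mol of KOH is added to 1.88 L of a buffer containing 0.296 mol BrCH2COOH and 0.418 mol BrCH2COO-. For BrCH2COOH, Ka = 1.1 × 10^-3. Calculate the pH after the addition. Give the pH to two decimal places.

After neutralization: n(BrCH2COOH) = 0.206 mol, n(BrCH2COO-) = 0.508 mol.
pKa = −log(1.1 × 10^-3) = 2.959
pH = pKa + log(n_BrCH2COO-/n_BrCH2COOH) = 2.959 + log(0.508/0.206) = 2.959 + (+0.392)

pH = 3.35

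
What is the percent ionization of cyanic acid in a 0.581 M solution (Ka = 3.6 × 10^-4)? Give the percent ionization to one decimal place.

2.5%

HOCN ⇌ OCN- + H+; let x = [H+] at equilibrium.
x ≈ √(Ka·C₀) = √(3.6 × 10^-4 × 0.581) = 1.45 × 10^-2 M
Fraction ionized = 1.45 × 10^-2 / 0.581 = 0.0250 → 2.5%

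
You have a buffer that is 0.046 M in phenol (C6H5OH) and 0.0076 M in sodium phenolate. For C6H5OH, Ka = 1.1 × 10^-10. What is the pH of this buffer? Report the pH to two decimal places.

pKa = −log(1.1 × 10^-10) = 9.959
pH = pKa + log([A⁻]/[HA]) = 9.959 + log(0.0076/0.046)
pH = 9.959 + (-0.782) = 9.18

pH = 9.18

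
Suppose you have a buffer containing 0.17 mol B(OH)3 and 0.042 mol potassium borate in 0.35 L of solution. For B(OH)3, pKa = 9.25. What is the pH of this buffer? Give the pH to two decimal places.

Using pH = pKa + log([base]/[acid]) with [base]/[acid] = 0.042/0.17:
pH = 9.25 + (-0.607) = 8.64

pH = 8.64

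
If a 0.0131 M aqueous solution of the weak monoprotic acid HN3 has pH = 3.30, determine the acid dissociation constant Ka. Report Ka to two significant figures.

[H+] = 10^(-3.30) = 5.01 × 10^-4 M
At equilibrium [HA] = 0.0131 − 5.01 × 10^-4 = 1.26 × 10^-2 M
Ka = [H+][A-]/[HA] = (5.01 × 10^-4)² / 1.26 × 10^-2 = 2.0 × 10^-5

Ka = 2.0 × 10^-5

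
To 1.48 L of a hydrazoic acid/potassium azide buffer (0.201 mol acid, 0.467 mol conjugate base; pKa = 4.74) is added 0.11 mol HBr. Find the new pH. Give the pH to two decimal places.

pH = 4.80

After neutralization: n(HN3) = 0.311 mol, n(N3-) = 0.357 mol.
Henderson–Hasselbalch with mole ratio 0.357/0.311: pH = 4.74 + (+0.060)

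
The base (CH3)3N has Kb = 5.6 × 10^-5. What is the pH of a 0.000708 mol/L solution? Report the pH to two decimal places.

pH = 10.24

(CH3)3N + H2O ⇌ (CH3)3NH+ + OH-
Kb = [OH-]²/(0.000708 − [OH-]) = 5.6 × 10^-5
[OH-] is not negligible relative to C₀; solve [OH-]² + 5.6e-05·[OH-] − 3.96e-08 = 0.
[OH-] = [−5.6e-05 + √(5.6e-05² + 1.59e-07)]/2 = 1.73 × 10^-4 M
pOH = 3.76, so pH = 14.00 − pOH = 10.24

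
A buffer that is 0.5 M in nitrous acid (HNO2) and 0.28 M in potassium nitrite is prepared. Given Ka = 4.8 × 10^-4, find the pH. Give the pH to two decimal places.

pH = 3.07

pKa = −log(4.8 × 10^-4) = 3.319
Henderson–Hasselbalch: pH = pKa + log([NO2-]/[HNO2]) = 3.319 + log(0.28/0.5)
pH = 3.319 + (-0.252) = 3.07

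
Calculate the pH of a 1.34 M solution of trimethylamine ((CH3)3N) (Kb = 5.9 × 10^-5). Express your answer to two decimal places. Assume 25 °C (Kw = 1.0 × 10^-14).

pH = 11.95

(CH3)3N + H2O ⇌ (CH3)3NH+ + OH-
From the ICE table, Kb = x²/(1.34 − x) = 5.9 × 10^-5.
Since Kb ≪ C₀, x ≈ √(Kb·C₀) = 8.89 × 10^-3 M.
Check: 0.66% ionized — well under 5%, approximation valid.
pOH = 2.05, so pH = 14.00 − pOH = 11.95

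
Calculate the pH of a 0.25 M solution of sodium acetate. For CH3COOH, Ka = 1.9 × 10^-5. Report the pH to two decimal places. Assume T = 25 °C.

pH = 9.06

CH3COO- is the conjugate base of the weak acid CH3COOH.
Kb = Kw/Ka = 1.0×10^-14 / 1.9 × 10^-5 = 5.26 × 10^-10
Kb = [OH-]²/(0.25 − [OH-]) = 5.26 × 10^-10
Since Kb ≪ C₀, [OH-] ≈ √(Kb·C₀) = 1.15 × 10^-5 M.
pOH = 4.94, so pH = 14.00 − pOH = 9.06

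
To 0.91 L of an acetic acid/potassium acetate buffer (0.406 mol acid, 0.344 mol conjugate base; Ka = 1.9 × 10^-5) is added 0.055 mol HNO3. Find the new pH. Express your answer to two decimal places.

pH = 4.52

After neutralization: n(CH3COOH) = 0.461 mol, n(CH3COO-) = 0.289 mol.
pKa = −log(1.9 × 10^-5) = 4.721
Henderson–Hasselbalch with mole ratio 0.289/0.461: pH = 4.721 + (-0.203)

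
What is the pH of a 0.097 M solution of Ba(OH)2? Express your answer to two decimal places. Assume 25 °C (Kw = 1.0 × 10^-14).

Ba(OH)2 is a strong base (each formula unit releases 2 OH-); [OH-] = 0.194 M.
pOH = -log(0.194) = 0.71
pH = 14.00 - 0.71 = 13.29

pH = 13.29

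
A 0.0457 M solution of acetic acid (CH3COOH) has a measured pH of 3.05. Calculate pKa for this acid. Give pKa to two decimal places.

[H+] = 10^(-3.05) = 8.91 × 10^-4 M
At equilibrium [HA] = 0.0457 − 8.91 × 10^-4 = 4.48 × 10^-2 M
Ka = [H+][A-]/[HA] = (8.91 × 10^-4)² / 4.48 × 10^-2 = 1.77 × 10^-5
pKa = -log(1.77 × 10^-5) = 4.75

pKa = 4.75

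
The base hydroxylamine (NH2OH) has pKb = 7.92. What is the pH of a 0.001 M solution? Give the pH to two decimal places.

NH2OH + H2O ⇌ NH3OH+ + OH-
Kb = 10^(−7.92) = 1.20 × 10^-8
Kb = x²/(0.001 − x) = 1.20 × 10^-8
Neglecting x in the denominator: x = √(1.20 × 10^-8 × 0.001) = 3.46 × 10^-6 M
Check: 0.35% ionized — well under 5%, approximation valid.
pOH = 5.46, so pH = 14.00 − pOH = 8.54

pH = 8.54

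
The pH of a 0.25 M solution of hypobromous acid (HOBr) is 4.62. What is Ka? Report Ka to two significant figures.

Ka = 2.3 × 10^-9

[H+] = 10^(-4.62) = 2.40 × 10^-5 M
At equilibrium [HA] = 0.25 − 2.40 × 10^-5 = 2.50 × 10^-1 M
Ka = [H+][A-]/[HA] = (2.40 × 10^-5)² / 2.50 × 10^-1 = 2.3 × 10^-9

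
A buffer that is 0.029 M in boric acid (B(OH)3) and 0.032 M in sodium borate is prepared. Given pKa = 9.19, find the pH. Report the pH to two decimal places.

pH = 9.23

Henderson–Hasselbalch: pH = pKa + log([B(OH)4-]/[B(OH)3]) = 9.19 + log(0.032/0.029)
pH = 9.19 + (+0.043) = 9.23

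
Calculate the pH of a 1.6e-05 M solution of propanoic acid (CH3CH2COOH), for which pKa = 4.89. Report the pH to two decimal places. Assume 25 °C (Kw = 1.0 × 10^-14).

CH3CH2COOH ⇌ CH3CH2COO- + H+
Ka = 10^(−4.89) = 1.29 × 10^-5
Ka = x²/(1.6e-05 − x) = 1.29 × 10^-5
Here C₀/Ka ≈ 1.24, so the small-x approximation fails. Use the quadratic:
x = [−1.29e-05 + √(1.29e-05² + 8.26e-10)]/2 = 9.30 × 10^-6 M
pH = −log(9.30 × 10^-6) = 5.03

pH = 5.03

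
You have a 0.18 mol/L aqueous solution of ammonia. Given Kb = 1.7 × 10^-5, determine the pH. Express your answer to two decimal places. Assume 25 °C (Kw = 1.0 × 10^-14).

NH3 + H2O ⇌ NH4+ + OH-
Kb = x²/(0.18 − x) = 1.7 × 10^-5
Since Kb ≪ C₀, x ≈ √(Kb·C₀) = 1.75 × 10^-3 M.
Check: 0.97% ionized — well under 5%, approximation valid.
pOH = −log(1.75 × 10^-3) = 2.76; pH = 14.00 − 2.76 = 11.24

pH = 11.24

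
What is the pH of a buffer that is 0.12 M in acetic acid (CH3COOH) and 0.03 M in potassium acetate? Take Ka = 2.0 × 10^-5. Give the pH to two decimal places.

pKa = −log(2.0 × 10^-5) = 4.699
Using pH = pKa + log([base]/[acid]) with [base]/[acid] = 0.03/0.12:
pH = 4.699 + (-0.602) = 4.10

pH = 4.10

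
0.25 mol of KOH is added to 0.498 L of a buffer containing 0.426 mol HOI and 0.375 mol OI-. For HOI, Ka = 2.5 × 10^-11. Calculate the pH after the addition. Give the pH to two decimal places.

pH = 11.15

OH- converts HOI to OI-: HOI → 0.176 mol, OI- → 0.625 mol.
pKa = −log(2.5 × 10^-11) = 10.602
pH = pKa + log(n_OI-/n_HOI) = 10.602 + log(0.625/0.176) = 10.602 + (+0.550)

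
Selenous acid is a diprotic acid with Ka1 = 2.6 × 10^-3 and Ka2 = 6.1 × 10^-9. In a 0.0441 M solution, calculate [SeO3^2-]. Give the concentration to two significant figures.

6.1 × 10^-9 M

First ionization gives [H+] ≈ [HSeO3-] = 9.49 × 10^-3 M.
Second step: Ka2 = [H+][SeO3^2-]/[HSeO3-] ≈ [SeO3^2-] (since [H+] ≈ [HSeO3-]).
So [SeO3^2-] ≈ Ka2.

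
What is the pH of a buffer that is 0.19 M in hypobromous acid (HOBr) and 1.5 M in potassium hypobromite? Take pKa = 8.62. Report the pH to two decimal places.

Henderson–Hasselbalch: pH = pKa + log([OBr-]/[HOBr]) = 8.62 + log(1.5/0.19)
pH = 8.62 + (+0.897) = 9.52

pH = 9.52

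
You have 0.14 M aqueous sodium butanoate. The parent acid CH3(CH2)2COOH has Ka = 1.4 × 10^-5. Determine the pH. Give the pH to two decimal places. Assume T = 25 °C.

CH3(CH2)2COO- is the conjugate base of the weak acid CH3(CH2)2COOH.
Kb = Kw/Ka = 1.0×10^-14 / 1.4 × 10^-5 = 7.14 × 10^-10
Kb = [OH-]²/(0.14 − [OH-]) = 7.14 × 10^-10
Since Kb ≪ C₀, [OH-] ≈ √(Kb·C₀) = 1.00 × 10^-5 M.
Check: 0.0071% ionized — well under 5%, approximation valid.
pOH = −log(1.00 × 10^-5) = 5.00; pH = 14.00 − 5.00 = 9.00

pH = 9.00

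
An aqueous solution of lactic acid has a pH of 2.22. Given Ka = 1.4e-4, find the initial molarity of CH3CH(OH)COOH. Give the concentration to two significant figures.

C₀ = 2.7 × 10^-1 M

[H+] = 10^(-2.22) = 6.03 × 10^-3 M = x
Ka = x²/(C₀ − x) ⇒ C₀ = x + x²/Ka
C₀ = 6.03 × 10^-3 + (6.03 × 10^-3)²/(1.4 × 10^-4) = 2.66 × 10^-1 M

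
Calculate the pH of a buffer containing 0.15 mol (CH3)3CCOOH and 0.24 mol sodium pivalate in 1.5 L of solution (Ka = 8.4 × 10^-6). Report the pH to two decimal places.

pH = 5.28

pKa = −log(8.4 × 10^-6) = 5.076
Henderson–Hasselbalch: pH = pKa + log([(CH3)3CCOO-]/[(CH3)3CCOOH]) = 5.076 + log(0.24/0.15)
pH = 5.076 + (+0.204) = 5.28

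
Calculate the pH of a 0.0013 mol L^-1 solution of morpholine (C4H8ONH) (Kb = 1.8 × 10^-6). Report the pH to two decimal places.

pH = 9.68

C4H8ONH + H2O ⇌ C4H8ONH2+ + OH-
From the ICE table, Kb = x²/(0.0013 − x) = 1.8 × 10^-6.
Since Kb ≪ C₀, x ≈ √(Kb·C₀) = 4.84 × 10^-5 M.
(x/C₀ = 3.7% < 5%, so the approximation holds.)
pOH = −log(4.84 × 10^-5) = 4.32; pH = 14.00 − 4.32 = 9.68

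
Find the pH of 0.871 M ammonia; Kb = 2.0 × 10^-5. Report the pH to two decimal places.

pH = 11.62

NH3 + H2O ⇌ NH4+ + OH-
Kb = [OH-]²/(0.871 − [OH-]) = 2.0 × 10^-5
Assume [OH-] ≪ 0.871: [OH-] ≈ √(2.0 × 10^-5 × 0.871) = 4.17 × 10^-3 M
pOH = 2.38, so pH = 14.00 − pOH = 11.62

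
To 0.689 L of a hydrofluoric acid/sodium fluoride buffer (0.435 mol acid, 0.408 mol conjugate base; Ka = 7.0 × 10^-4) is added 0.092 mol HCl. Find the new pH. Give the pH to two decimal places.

Added H+ converts F- to HF: HF → 0.527 mol, F- → 0.316 mol.
pKa = −log(7.0 × 10^-4) = 3.155
pH = pKa + log([A⁻]/[HA]) = 3.155 + log(0.316/0.527) = 3.155 -0.222

pH = 2.93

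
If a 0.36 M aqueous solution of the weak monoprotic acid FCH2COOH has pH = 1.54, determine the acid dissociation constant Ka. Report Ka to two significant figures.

[H+] = 10^(-1.54) = 2.88 × 10^-2 M
At equilibrium [HA] = 0.36 − 2.88 × 10^-2 = 3.31 × 10^-1 M
Ka = [H+][A-]/[HA] = (2.88 × 10^-2)² / 3.31 × 10^-1 = 2.5 × 10^-3

Ka = 2.5 × 10^-3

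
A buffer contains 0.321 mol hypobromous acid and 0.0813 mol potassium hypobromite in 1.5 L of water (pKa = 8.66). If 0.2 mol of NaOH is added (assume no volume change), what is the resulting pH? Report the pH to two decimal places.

pH = 9.03

After neutralization: n(HOBr) = 0.121 mol, n(OBr-) = 0.281 mol.
Henderson–Hasselbalch with mole ratio 0.281/0.121: pH = 8.66 + (+0.366)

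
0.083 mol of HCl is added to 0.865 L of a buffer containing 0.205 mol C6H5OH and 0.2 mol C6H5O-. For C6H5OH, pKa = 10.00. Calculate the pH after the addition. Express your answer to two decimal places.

pH = 9.61

Added H+ converts C6H5O- to C6H5OH: C6H5OH → 0.288 mol, C6H5O- → 0.117 mol.
pH = pKa + log([A⁻]/[HA]) = 10.00 + log(0.117/0.288) = 10.00 -0.391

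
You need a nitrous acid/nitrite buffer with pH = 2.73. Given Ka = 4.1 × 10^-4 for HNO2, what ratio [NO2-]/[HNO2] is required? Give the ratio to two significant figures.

ratio = 0.22

pKa = -log(4.1 × 10^-4) = 3.387
pH = pKa + log(r) ⇒ log(r) = 2.73 − 3.387 = -0.657
r = [NO2-]/[HNO2] = 10^(-0.657) = 0.22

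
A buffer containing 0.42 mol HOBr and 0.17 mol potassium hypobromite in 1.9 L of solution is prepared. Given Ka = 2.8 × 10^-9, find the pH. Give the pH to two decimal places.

pH = 8.16

pKa = −log(2.8 × 10^-9) = 8.553
Henderson–Hasselbalch: pH = pKa + log([OBr-]/[HOBr]) = 8.553 + log(0.17/0.42)
pH = 8.553 + (-0.393) = 8.16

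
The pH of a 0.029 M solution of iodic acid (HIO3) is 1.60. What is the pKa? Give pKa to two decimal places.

pKa = 0.79

[H+] = 10^(-1.60) = 2.51 × 10^-2 M
At equilibrium [HA] = 0.029 − 2.51 × 10^-2 = 3.90 × 10^-3 M
Ka = [H+][A-]/[HA] = (2.51 × 10^-2)² / 3.90 × 10^-3 = 1.62 × 10^-1
pKa = -log(1.62 × 10^-1) = 0.79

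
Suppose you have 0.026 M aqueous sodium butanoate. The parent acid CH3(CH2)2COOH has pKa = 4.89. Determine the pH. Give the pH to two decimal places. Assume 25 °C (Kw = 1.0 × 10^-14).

CH3(CH2)2COO- is the conjugate base of the weak acid CH3(CH2)2COOH.
Ka = 10^(−4.89) = 1.29 × 10^-5
Kb = Kw/Ka = 1.0×10^-14 / 1.29 × 10^-5 = 7.75 × 10^-10
Kb = [OH-]²/(0.026 − [OH-]) = 7.75 × 10^-10
Since Kb ≪ C₀, [OH-] ≈ √(Kb·C₀) = 4.49 × 10^-6 M.
pOH = 5.35, so pH = 14.00 − pOH = 8.65

pH = 8.65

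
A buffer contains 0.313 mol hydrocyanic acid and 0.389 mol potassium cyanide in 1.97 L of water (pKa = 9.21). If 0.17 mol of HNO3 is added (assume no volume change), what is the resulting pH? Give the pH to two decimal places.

After neutralization: n(HCN) = 0.483 mol, n(CN-) = 0.219 mol.
pH = pKa + log([A⁻]/[HA]) = 9.21 + log(0.219/0.483) = 9.21 -0.344

pH = 8.87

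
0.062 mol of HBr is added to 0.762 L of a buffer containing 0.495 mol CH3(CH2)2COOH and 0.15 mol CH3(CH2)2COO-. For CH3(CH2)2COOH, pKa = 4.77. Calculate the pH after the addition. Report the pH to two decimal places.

pH = 3.97

After neutralization: n(CH3(CH2)2COOH) = 0.557 mol, n(CH3(CH2)2COO-) = 0.088 mol.
pH = pKa + log(n_CH3(CH2)2COO-/n_CH3(CH2)2COOH) = 4.77 + log(0.088/0.557) = 4.77 + (-0.801)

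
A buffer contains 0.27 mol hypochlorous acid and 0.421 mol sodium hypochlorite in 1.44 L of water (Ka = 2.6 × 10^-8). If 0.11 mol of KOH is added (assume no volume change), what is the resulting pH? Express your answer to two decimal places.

pH = 8.11

After neutralization: n(HOCl) = 0.16 mol, n(OCl-) = 0.531 mol.
pKa = −log(2.6 × 10^-8) = 7.585
pH = pKa + log([A⁻]/[HA]) = 7.585 + log(0.531/0.16) = 7.585 +0.521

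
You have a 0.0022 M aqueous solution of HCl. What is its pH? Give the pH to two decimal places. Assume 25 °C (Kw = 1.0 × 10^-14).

HCl is a strong acid and dissociates completely, so [H+] = 0.0022 M.
pH = -log(0.0022) = 2.66

pH = 2.66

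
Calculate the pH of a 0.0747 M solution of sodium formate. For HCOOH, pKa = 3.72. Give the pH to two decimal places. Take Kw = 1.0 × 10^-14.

HCOO- is the conjugate base of the weak acid HCOOH.
Ka = 10^(−3.72) = 1.91 × 10^-4
Kb = Kw/Ka = 1.0×10^-14 / 1.91 × 10^-4 = 5.24 × 10^-11
From the ICE table, Kb = [OH-]²/(0.0747 − [OH-]) = 5.24 × 10^-11.
Since Kb ≪ C₀, [OH-] ≈ √(Kb·C₀) = 1.98 × 10^-6 M.
([OH-]/C₀ = 0.0026% < 5%, so the approximation holds.)
pOH = −log(1.98 × 10^-6) = 5.70; pH = 14.00 − 5.70 = 8.30

pH = 8.30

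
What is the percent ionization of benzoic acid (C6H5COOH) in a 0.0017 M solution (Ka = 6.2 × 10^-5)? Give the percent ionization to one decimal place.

17.4%

C6H5COOH ⇌ C6H5COO- + H+; let x = [H+] at equilibrium.
Ka = x²/(C₀ − x); solving the quadratic gives x = 2.95 × 10^-4 M.
Fraction ionized = 2.95 × 10^-4 / 0.0017 = 0.1735 → 17.4%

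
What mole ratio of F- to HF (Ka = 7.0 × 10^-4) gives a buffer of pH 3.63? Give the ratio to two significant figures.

ratio = 3.0

pKa = -log(7.0 × 10^-4) = 3.155
pH = pKa + log(r) ⇒ log(r) = 3.63 − 3.155 = +0.475
r = [F-]/[HF] = 10^(+0.475) = 2.99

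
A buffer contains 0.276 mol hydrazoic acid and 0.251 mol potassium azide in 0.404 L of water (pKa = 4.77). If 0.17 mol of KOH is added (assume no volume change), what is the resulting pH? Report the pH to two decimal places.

OH- converts HN3 to N3-: HN3 → 0.106 mol, N3- → 0.421 mol.
Henderson–Hasselbalch with mole ratio 0.421/0.106: pH = 4.77 + (+0.599)

pH = 5.37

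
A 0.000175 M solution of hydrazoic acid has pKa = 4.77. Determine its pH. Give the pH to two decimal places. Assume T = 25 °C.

HN3 ⇌ N3- + H+
Ka = 10^(−4.77) = 1.70 × 10^-5
From the ICE table, Ka = x²/(0.000175 − x) = 1.70 × 10^-5.
Here C₀/Ka ≈ 10.3, so the small-x approximation fails. Use the quadratic:
x = [−1.7e-05 + √(1.7e-05² + 1.19e-08)]/2 = 4.67 × 10^-5 M
pH = −log[H+] = −log(4.67 × 10^-5) = 4.33

pH = 4.33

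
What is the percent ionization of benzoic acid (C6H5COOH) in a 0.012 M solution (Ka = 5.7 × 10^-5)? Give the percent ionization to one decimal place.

C6H5COOH ⇌ C6H5COO- + H+; let x = [H+] at equilibrium.
Ka = x²/(C₀ − x); solving the quadratic gives x = 7.99 × 10^-4 M.
Fraction ionized = 7.99 × 10^-4 / 0.012 = 0.0666 → 6.7%

6.7%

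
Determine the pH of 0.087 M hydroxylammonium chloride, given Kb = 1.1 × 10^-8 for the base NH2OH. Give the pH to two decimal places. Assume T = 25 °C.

NH3OH+ is the conjugate acid of the weak base NH2OH.
Ka = Kw/Kb = 1.0×10^-14 / 1.1 × 10^-8 = 9.09 × 10^-7
From the ICE table, Ka = [H+]²/(0.087 − [H+]) = 9.09 × 10^-7.
Since Ka ≪ C₀, [H+] ≈ √(Ka·C₀) = 2.81 × 10^-4 M.
pH = −log(2.81 × 10^-4) = 3.55

pH = 3.55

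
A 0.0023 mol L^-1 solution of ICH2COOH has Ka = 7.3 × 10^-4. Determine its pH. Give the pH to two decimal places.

pH = 3.01

ICH2COOH ⇌ ICH2COO- + H+
Ka = x²/(0.0023 − x) = 7.3 × 10^-4
Here C₀/Ka ≈ 3.15, so the small-x approximation fails. Use the quadratic:
x = [−0.00073 + √(0.00073² + 6.72e-06)]/2 = 9.81 × 10^-4 M
pH = −log(9.81 × 10^-4) = 3.01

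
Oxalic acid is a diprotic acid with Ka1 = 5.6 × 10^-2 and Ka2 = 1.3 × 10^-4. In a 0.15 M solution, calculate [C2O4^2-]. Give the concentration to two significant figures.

1.3 × 10^-4 M

First ionization gives [H+] ≈ [HC2O4-] = 6.78 × 10^-2 M.
Second step: Ka2 = [H+][C2O4^2-]/[HC2O4-] ≈ [C2O4^2-] (since [H+] ≈ [HC2O4-]).
So [C2O4^2-] ≈ Ka2.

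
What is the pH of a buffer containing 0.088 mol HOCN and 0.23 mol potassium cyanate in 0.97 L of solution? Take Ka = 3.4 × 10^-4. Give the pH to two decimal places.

pKa = −log(3.4 × 10^-4) = 3.469
Henderson–Hasselbalch: pH = pKa + log([OCN-]/[HOCN]) = 3.469 + log(0.23/0.088)
pH = 3.469 + (+0.417) = 3.89

pH = 3.89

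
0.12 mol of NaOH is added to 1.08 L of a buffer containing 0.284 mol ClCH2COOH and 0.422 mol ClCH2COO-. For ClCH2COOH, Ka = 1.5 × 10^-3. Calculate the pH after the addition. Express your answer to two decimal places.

pH = 3.34

After neutralization: n(ClCH2COOH) = 0.164 mol, n(ClCH2COO-) = 0.542 mol.
pKa = −log(1.5 × 10^-3) = 2.824
pH = pKa + log([A⁻]/[HA]) = 2.824 + log(0.542/0.164) = 2.824 +0.519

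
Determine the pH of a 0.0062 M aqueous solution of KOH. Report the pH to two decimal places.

KOH is a strong base; [OH-] = 0.0062 M.
pOH = -log(0.0062) = 2.21
pH = 14.00 - 2.21 = 11.79

pH = 11.79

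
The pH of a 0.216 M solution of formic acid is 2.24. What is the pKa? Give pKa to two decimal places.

pKa = 3.80

[H+] = 10^(-2.24) = 5.75 × 10^-3 M
At equilibrium [HA] = 0.216 − 5.75 × 10^-3 = 2.10 × 10^-1 M
Ka = [H+][A-]/[HA] = (5.75 × 10^-3)² / 2.10 × 10^-1 = 1.57 × 10^-4
pKa = -log(1.57 × 10^-4) = 3.80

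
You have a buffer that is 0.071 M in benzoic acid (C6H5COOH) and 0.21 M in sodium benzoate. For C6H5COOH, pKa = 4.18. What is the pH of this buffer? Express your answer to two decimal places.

pH = pKa + log([A⁻]/[HA]) = 4.18 + log(0.21/0.071)
pH = 4.18 + (+0.471) = 4.65

pH = 4.65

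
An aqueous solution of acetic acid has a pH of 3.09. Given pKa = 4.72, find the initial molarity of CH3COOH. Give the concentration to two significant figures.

C₀ = 3.5 × 10^-2 M

[H+] = 10^(-3.09) = 8.13 × 10^-4 M = x
Ka = 10^(−4.72) = 1.91 × 10^-5
Ka = x²/(C₀ − x) ⇒ C₀ = x + x²/Ka
C₀ = 8.13 × 10^-4 + (8.13 × 10^-4)²/(1.91 × 10^-5) = 3.54 × 10^-2 M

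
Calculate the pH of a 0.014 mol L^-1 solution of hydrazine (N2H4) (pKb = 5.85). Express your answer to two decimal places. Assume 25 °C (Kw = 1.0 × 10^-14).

N2H4 + H2O ⇌ N2H5+ + OH-
Kb = 10^(−5.85) = 1.41 × 10^-6
Kb = [OH-]²/(0.014 − [OH-]) = 1.41 × 10^-6
Since Kb ≪ C₀, [OH-] ≈ √(Kb·C₀) = 1.40 × 10^-4 M.
([OH-]/C₀ = 1% < 5%, so the approximation holds.)
pOH = −log(1.40 × 10^-4) = 3.85; pH = 14.00 − 3.85 = 10.15

pH = 10.15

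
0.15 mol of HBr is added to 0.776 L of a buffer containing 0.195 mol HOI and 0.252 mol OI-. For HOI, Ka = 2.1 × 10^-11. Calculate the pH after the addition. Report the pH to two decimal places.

After neutralization: n(HOI) = 0.345 mol, n(OI-) = 0.102 mol.
pKa = −log(2.1 × 10^-11) = 10.678
pH = pKa + log(n_OI-/n_HOI) = 10.678 + log(0.102/0.345) = 10.678 + (-0.529)

pH = 10.15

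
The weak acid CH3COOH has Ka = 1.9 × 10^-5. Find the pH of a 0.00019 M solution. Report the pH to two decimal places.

CH3COOH ⇌ CH3COO- + H+
Ka = x²/(0.00019 − x) = 1.9 × 10^-5
x is not negligible relative to C₀; solve x² + 1.9e-05·x − 3.61e-09 = 0.
x = (−Ka + √(Ka² + 4·Ka·C₀))/2 = 5.13 × 10^-5 M
pH = −log(5.13 × 10^-5) = 4.29

pH = 4.29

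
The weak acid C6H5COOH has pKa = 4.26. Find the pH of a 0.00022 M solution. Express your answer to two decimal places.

pH = 4.07

C6H5COOH ⇌ C6H5COO- + H+
Ka = 10^(−4.26) = 5.50 × 10^-5
From the ICE table, Ka = [H+]²/(0.00022 − [H+]) = 5.50 × 10^-5.
[H+] is not negligible relative to C₀; solve [H+]² + 5.5e-05·[H+] − 1.21e-08 = 0.
[H+] = (−Ka + √(Ka² + 4·Ka·C₀))/2 = 8.59 × 10^-5 M
pH = −log[H+] = −log(8.59 × 10^-5) = 4.07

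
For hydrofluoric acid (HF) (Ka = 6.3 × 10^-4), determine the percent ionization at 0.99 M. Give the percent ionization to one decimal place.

2.5%

HF ⇌ F- + H+; let x = [H+] at equilibrium.
x ≈ √(Ka·C₀) = √(6.3 × 10^-4 × 0.99) = 2.50 × 10^-2 M
Fraction ionized = 2.50 × 10^-2 / 0.99 = 0.0253 → 2.5%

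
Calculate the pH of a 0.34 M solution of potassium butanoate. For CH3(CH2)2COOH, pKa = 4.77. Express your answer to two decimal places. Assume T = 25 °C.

CH3(CH2)2COO- is the conjugate base of the weak acid CH3(CH2)2COOH.
Ka = 10^(−4.77) = 1.70 × 10^-5
Kb = Kw/Ka = 1.0×10^-14 / 1.70 × 10^-5 = 5.88 × 10^-10
From the ICE table, Kb = [OH-]²/(0.34 − [OH-]) = 5.88 × 10^-10.
Since Kb ≪ C₀, [OH-] ≈ √(Kb·C₀) = 1.41 × 10^-5 M.
pOH = 4.85, so pH = 14.00 − pOH = 9.15

pH = 9.15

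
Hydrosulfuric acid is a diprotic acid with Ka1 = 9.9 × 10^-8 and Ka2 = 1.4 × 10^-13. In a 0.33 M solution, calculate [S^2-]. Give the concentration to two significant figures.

1.4 × 10^-13 M

First ionization gives [H+] ≈ [HS-] = 1.81 × 10^-4 M.
Second step: Ka2 = [H+][S^2-]/[HS-] ≈ [S^2-] (since [H+] ≈ [HS-]).
So [S^2-] ≈ Ka2.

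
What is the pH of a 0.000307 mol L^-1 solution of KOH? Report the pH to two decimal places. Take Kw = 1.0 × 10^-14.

pH = 10.49

KOH is a strong base; [OH-] = 0.000307 M.
pOH = -log(0.000307) = 3.51
pH = 14.00 - 3.51 = 10.49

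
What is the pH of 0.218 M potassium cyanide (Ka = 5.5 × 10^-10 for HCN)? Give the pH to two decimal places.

pH = 11.30

CN- is the conjugate base of the weak acid HCN.
Kb = Kw/Ka = 1.0×10^-14 / 5.5 × 10^-10 = 1.82 × 10^-5
From the ICE table, Kb = x²/(0.218 − x) = 1.82 × 10^-5.
Neglecting x in the denominator: x = √(1.82 × 10^-5 × 0.218) = 1.99 × 10^-3 M
Check: 0.91% ionized — well under 5%, approximation valid.
pOH = 2.70, so pH = 14.00 − pOH = 11.30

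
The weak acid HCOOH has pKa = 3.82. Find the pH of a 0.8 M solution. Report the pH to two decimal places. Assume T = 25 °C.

HCOOH ⇌ HCOO- + H+
Ka = 10^(−3.82) = 1.51 × 10^-4
From the ICE table, Ka = x²/(0.8 − x) = 1.51 × 10^-4.
Since Ka ≪ C₀, x ≈ √(Ka·C₀) = 1.10 × 10^-2 M.
Check: 1.4% ionized — well under 5%, approximation valid.
pH = −log[H+] = −log(1.10 × 10^-2) = 1.96

pH = 1.96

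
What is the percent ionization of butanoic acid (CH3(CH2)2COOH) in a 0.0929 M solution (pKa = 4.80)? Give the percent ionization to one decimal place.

CH3(CH2)2COOH ⇌ CH3(CH2)2COO- + H+; let x = [H+] at equilibrium.
Ka = 10^(−4.80) = 1.58 × 10^-5
x ≈ √(Ka·C₀) = √(1.58 × 10^-5 × 0.0929) = 1.21 × 10^-3 M
% ionization = x/C₀ × 100% = 1.21 × 10^-3/0.0929 × 100% = 1.3%

1.3%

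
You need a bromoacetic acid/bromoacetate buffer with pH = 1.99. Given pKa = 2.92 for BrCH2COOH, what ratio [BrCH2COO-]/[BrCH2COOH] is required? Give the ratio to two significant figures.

ratio = 0.12

pH = pKa + log(r) ⇒ log(r) = 1.99 − 2.92 = -0.93
r = [BrCH2COO-]/[BrCH2COOH] = 10^(-0.93) = 0.117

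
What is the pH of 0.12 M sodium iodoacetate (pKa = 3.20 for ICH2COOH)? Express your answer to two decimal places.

pH = 8.14

ICH2COO- is the conjugate base of the weak acid ICH2COOH.
Ka = 10^(−3.20) = 6.31 × 10^-4
Kb = Kw/Ka = 1.0×10^-14 / 6.31 × 10^-4 = 1.58 × 10^-11
Let x = [OH-] at equilibrium. Kb = x²/(0.12 − x).
Assume x ≪ 0.12: x ≈ √(1.58 × 10^-11 × 0.12) = 1.38 × 10^-6 M
pOH = −log(1.38 × 10^-6) = 5.86; pH = 14.00 − 5.86 = 8.14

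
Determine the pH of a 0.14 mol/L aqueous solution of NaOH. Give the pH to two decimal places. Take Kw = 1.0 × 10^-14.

NaOH is a strong base; [OH-] = 0.14 M.
pOH = -log(0.14) = 0.85
pH = 14.00 - 0.85 = 13.15

pH = 13.15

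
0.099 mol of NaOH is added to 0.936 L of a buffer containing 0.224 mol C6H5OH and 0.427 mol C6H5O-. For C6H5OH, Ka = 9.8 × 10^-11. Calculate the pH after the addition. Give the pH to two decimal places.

After neutralization: n(C6H5OH) = 0.125 mol, n(C6H5O-) = 0.526 mol.
pKa = −log(9.8 × 10^-11) = 10.009
pH = pKa + log([A⁻]/[HA]) = 10.009 + log(0.526/0.125) = 10.009 +0.624

pH = 10.63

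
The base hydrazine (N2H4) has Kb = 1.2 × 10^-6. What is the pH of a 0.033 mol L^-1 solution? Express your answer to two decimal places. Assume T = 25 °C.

N2H4 + H2O ⇌ N2H5+ + OH-
From the ICE table, Kb = [OH-]²/(0.033 − [OH-]) = 1.2 × 10^-6.
Since Kb ≪ C₀, [OH-] ≈ √(Kb·C₀) = 1.99 × 10^-4 M.
Check: 0.6% ionized — well under 5%, approximation valid.
pOH = −log(1.99 × 10^-4) = 3.70; pH = 14.00 − 3.70 = 10.30

pH = 10.30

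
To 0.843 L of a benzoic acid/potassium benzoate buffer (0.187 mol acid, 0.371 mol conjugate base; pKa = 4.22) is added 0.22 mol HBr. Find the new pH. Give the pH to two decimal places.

After neutralization: n(C6H5COOH) = 0.407 mol, n(C6H5COO-) = 0.151 mol.
pH = pKa + log(n_C6H5COO-/n_C6H5COOH) = 4.22 + log(0.151/0.407) = 4.22 + (-0.431)

pH = 3.79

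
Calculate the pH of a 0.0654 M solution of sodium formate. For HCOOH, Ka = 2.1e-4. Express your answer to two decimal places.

pH = 8.25

HCOO- is the conjugate base of the weak acid HCOOH.
Kb = Kw/Ka = 1.0×10^-14 / 2.1 × 10^-4 = 4.76 × 10^-11
From the ICE table, Kb = [OH-]²/(0.0654 − [OH-]) = 4.76 × 10^-11.
Since Kb ≪ C₀, [OH-] ≈ √(Kb·C₀) = 1.76 × 10^-6 M.
([OH-]/C₀ = 0.0027% < 5%, so the approximation holds.)
pOH = 5.75, so pH = 14.00 − pOH = 8.25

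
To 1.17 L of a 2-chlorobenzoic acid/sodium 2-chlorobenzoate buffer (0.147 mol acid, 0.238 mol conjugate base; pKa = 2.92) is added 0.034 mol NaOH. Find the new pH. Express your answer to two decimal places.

pH = 3.30

OH- converts ClC6H4COOH to ClC6H4COO-: ClC6H4COOH → 0.113 mol, ClC6H4COO- → 0.272 mol.
Henderson–Hasselbalch with mole ratio 0.272/0.113: pH = 2.92 + (+0.381)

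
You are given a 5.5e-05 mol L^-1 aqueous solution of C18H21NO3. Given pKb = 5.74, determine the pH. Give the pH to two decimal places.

pH = 8.96

C18H21NO3 + H2O ⇌ C18H22NO3+ + OH-
Kb = 10^(−5.74) = 1.82 × 10^-6
From the ICE table, Kb = [OH-]²/(5.5e-05 − [OH-]) = 1.82 × 10^-6.
Here C₀/Kb ≈ 30.2, so the small-[OH-] approximation fails. Use the quadratic:
[OH-] = (−Kb + √(Kb² + 4·Kb·C₀))/2 = 9.14 × 10^-6 M
pOH = 5.04, so pH = 14.00 − pOH = 8.96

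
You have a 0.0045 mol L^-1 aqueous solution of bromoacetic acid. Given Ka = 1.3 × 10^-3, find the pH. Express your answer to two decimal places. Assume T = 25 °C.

pH = 2.73

BrCH2COOH ⇌ BrCH2COO- + H+
From the ICE table, Ka = [H+]²/(0.0045 − [H+]) = 1.3 × 10^-3.
[H+] is not negligible relative to C₀; solve [H+]² + 0.0013·[H+] − 5.85e-06 = 0.
[H+] = [−0.0013 + √(0.0013² + 2.34e-05)]/2 = 1.85 × 10^-3 M
pH = −log(1.85 × 10^-3) = 2.73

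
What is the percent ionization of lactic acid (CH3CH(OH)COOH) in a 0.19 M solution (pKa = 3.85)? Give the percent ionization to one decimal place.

2.7%

CH3CH(OH)COOH ⇌ CH3CH(OH)COO- + H+; let x = [H+] at equilibrium.
Ka = 10^(−3.85) = 1.41 × 10^-4
x ≈ √(Ka·C₀) = √(1.41 × 10^-4 × 0.19) = 5.18 × 10^-3 M
% ionization = x/C₀ × 100% = 5.18 × 10^-3/0.19 × 100% = 2.7%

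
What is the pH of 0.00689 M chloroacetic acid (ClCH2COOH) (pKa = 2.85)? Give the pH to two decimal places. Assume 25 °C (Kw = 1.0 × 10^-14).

ClCH2COOH ⇌ ClCH2COO- + H+
Ka = 10^(−2.85) = 1.41 × 10^-3
Ka = x²/(0.00689 − x) = 1.41 × 10^-3
Here C₀/Ka ≈ 4.89, so the small-x approximation fails. Use the quadratic:
x = [−0.00141 + √(0.00141² + 3.89e-05)]/2 = 2.49 × 10^-3 M
pH = −log[H+] = −log(2.49 × 10^-3) = 2.60

pH = 2.60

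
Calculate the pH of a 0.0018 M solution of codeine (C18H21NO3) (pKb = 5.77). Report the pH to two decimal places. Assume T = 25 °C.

C18H21NO3 + H2O ⇌ C18H22NO3+ + OH-
Kb = 10^(−5.77) = 1.70 × 10^-6
Kb = [OH-]²/(0.0018 − [OH-]) = 1.70 × 10^-6
Neglecting [OH-] in the denominator: [OH-] = √(1.70 × 10^-6 × 0.0018) = 5.53 × 10^-5 M
Check: 3.1% ionized — well under 5%, approximation valid.
pOH = −log(5.53 × 10^-5) = 4.26; pH = 14.00 − 4.26 = 9.74

pH = 9.74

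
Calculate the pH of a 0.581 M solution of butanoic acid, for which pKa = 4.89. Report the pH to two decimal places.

pH = 2.56

CH3(CH2)2COOH ⇌ CH3(CH2)2COO- + H+
Ka = 10^(−4.89) = 1.29 × 10^-5
From the ICE table, Ka = [H+]²/(0.581 − [H+]) = 1.29 × 10^-5.
Since Ka ≪ C₀, [H+] ≈ √(Ka·C₀) = 2.74 × 10^-3 M.
Check: 0.47% ionized — well under 5%, approximation valid.
pH = −log[H+] = −log(2.74 × 10^-3) = 2.56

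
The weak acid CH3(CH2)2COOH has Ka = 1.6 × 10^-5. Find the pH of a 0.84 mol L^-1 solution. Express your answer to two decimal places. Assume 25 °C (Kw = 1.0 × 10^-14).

pH = 2.44

CH3(CH2)2COOH ⇌ CH3(CH2)2COO- + H+
Ka = x²/(0.84 − x) = 1.6 × 10^-5
Assume x ≪ 0.84: x ≈ √(1.6 × 10^-5 × 0.84) = 3.67 × 10^-3 M
(x/C₀ = 0.44% < 5%, so the approximation holds.)
pH = −log(3.67 × 10^-3) = 2.44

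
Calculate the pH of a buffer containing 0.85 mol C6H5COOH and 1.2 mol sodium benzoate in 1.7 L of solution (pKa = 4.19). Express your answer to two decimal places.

pH = pKa + log([A⁻]/[HA]) = 4.19 + log(1.2/0.85)
pH = 4.19 + (+0.150) = 4.34

pH = 4.34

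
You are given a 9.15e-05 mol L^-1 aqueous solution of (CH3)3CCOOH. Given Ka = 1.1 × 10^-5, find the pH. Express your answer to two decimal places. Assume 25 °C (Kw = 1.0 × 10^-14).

(CH3)3CCOOH ⇌ (CH3)3CCOO- + H+
From the ICE table, Ka = [H+]²/(9.15e-05 − [H+]) = 1.1 × 10^-5.
The 5% rule fails; solving [H+]² + Ka·[H+] − Ka·C₀ = 0 exactly:
[H+] = [−1.1e-05 + √(1.1e-05² + 4.03e-09)]/2 = 2.67 × 10^-5 M
pH = −log[H+] = −log(2.67 × 10^-5) = 4.57

pH = 4.57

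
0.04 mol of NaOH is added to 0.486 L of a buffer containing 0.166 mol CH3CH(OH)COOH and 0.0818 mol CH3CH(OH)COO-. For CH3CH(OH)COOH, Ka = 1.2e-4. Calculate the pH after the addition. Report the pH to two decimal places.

pH = 3.91

OH- converts CH3CH(OH)COOH to CH3CH(OH)COO-: CH3CH(OH)COOH → 0.126 mol, CH3CH(OH)COO- → 0.122 mol.
pKa = −log(1.2 × 10^-4) = 3.921
Henderson–Hasselbalch with mole ratio 0.122/0.126: pH = 3.921 + (-0.014)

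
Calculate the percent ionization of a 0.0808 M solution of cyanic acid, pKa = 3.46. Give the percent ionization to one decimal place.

HOCN ⇌ OCN- + H+; let x = [H+] at equilibrium.
Ka = 10^(−3.46) = 3.47 × 10^-4
Solve x² + 0.000347x − 2.8e-05 = 0 → x = 5.12 × 10^-3 M
% ionization = x/C₀ × 100% = 5.12 × 10^-3/0.0808 × 100% = 6.3%

6.3%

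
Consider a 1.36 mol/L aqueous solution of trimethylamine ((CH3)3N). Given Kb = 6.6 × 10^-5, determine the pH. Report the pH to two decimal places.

pH = 11.98

(CH3)3N + H2O ⇌ (CH3)3NH+ + OH-
From the ICE table, Kb = x²/(1.36 − x) = 6.6 × 10^-5.
Since Kb ≪ C₀, x ≈ √(Kb·C₀) = 9.47 × 10^-3 M.
Check: 0.7% ionized — well under 5%, approximation valid.
pOH = 2.02, so pH = 14.00 − pOH = 11.98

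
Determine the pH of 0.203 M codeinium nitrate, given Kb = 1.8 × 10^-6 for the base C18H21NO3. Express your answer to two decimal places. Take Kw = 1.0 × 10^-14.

C18H22NO3+ is the conjugate acid of the weak base C18H21NO3.
Ka = Kw/Kb = 1.0×10^-14 / 1.8 × 10^-6 = 5.56 × 10^-9
Ka = [H+]²/(0.203 − [H+]) = 5.56 × 10^-9
Since Ka ≪ C₀, [H+] ≈ √(Ka·C₀) = 3.36 × 10^-5 M.
Check: 0.017% ionized — well under 5%, approximation valid.
pH = −log[H+] = −log(3.36 × 10^-5) = 4.47

pH = 4.47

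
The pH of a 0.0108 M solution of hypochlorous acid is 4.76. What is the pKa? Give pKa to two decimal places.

[H+] = 10^(-4.76) = 1.74 × 10^-5 M
At equilibrium [HA] = 0.0108 − 1.74 × 10^-5 = 1.08 × 10^-2 M
Ka = [H+][A-]/[HA] = (1.74 × 10^-5)² / 1.08 × 10^-2 = 2.80 × 10^-8
pKa = -log(2.80 × 10^-8) = 7.55

pKa = 7.55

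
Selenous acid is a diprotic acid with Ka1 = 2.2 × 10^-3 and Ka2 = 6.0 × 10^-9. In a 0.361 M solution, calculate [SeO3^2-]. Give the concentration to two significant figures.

First ionization gives [H+] ≈ [HSeO3-] = 2.71 × 10^-2 M.
Second step: Ka2 = [H+][SeO3^2-]/[HSeO3-] ≈ [SeO3^2-] (since [H+] ≈ [HSeO3-]).
So [SeO3^2-] ≈ Ka2.

6.0 × 10^-9 M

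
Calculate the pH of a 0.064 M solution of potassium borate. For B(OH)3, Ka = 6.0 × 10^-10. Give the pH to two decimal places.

B(OH)4- is the conjugate base of the weak acid B(OH)3.
Kb = Kw/Ka = 1.0×10^-14 / 6.0 × 10^-10 = 1.67 × 10^-5
From the ICE table, Kb = [OH-]²/(0.064 − [OH-]) = 1.67 × 10^-5.
Since Kb ≪ C₀, [OH-] ≈ √(Kb·C₀) = 1.03 × 10^-3 M.
pOH = 2.99, so pH = 14.00 − pOH = 11.01

pH = 11.01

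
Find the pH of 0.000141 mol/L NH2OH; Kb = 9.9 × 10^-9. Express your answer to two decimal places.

NH2OH + H2O ⇌ NH3OH+ + OH-
Let x = [OH-] at equilibrium. Kb = x²/(0.000141 − x).
Neglecting x in the denominator: x = √(9.9 × 10^-9 × 0.000141) = 1.18 × 10^-6 M
Check: 0.84% ionized — well under 5%, approximation valid.
pOH = 5.93, so pH = 14.00 − pOH = 8.07

pH = 8.07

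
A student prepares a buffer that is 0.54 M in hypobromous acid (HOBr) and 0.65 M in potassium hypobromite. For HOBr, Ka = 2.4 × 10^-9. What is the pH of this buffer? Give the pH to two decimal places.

pKa = −log(2.4 × 10^-9) = 8.620
Using pH = pKa + log([base]/[acid]) with [base]/[acid] = 0.65/0.54:
pH = 8.620 + (+0.081) = 8.70

pH = 8.70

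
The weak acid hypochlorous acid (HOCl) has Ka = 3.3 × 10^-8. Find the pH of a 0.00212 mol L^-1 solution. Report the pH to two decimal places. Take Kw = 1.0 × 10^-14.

pH = 5.08

HOCl ⇌ OCl- + H+
From the ICE table, Ka = [H+]²/(0.00212 − [H+]) = 3.3 × 10^-8.
Assume [H+] ≪ 0.00212: [H+] ≈ √(3.3 × 10^-8 × 0.00212) = 8.36 × 10^-6 M
Check: 0.39% ionized — well under 5%, approximation valid.
pH = −log(8.36 × 10^-6) = 5.08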